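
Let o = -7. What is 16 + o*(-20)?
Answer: 156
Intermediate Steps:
16 + o*(-20) = 16 - 7*(-20) = 16 + 140 = 156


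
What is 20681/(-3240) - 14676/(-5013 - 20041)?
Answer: -235295767/40587480 ≈ -5.7972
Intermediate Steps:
20681/(-3240) - 14676/(-5013 - 20041) = 20681*(-1/3240) - 14676/(-25054) = -20681/3240 - 14676*(-1/25054) = -20681/3240 + 7338/12527 = -235295767/40587480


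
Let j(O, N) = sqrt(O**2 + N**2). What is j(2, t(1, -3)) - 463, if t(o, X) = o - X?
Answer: -463 + 2*sqrt(5) ≈ -458.53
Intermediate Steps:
j(O, N) = sqrt(N**2 + O**2)
j(2, t(1, -3)) - 463 = sqrt((1 - 1*(-3))**2 + 2**2) - 463 = sqrt((1 + 3)**2 + 4) - 463 = sqrt(4**2 + 4) - 463 = sqrt(16 + 4) - 463 = sqrt(20) - 463 = 2*sqrt(5) - 463 = -463 + 2*sqrt(5)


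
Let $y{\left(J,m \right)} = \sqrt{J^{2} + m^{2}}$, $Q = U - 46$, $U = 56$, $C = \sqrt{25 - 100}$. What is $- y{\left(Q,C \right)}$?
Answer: $-5$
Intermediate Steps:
$C = 5 i \sqrt{3}$ ($C = \sqrt{-75} = 5 i \sqrt{3} \approx 8.6602 i$)
$Q = 10$ ($Q = 56 - 46 = 10$)
$- y{\left(Q,C \right)} = - \sqrt{10^{2} + \left(5 i \sqrt{3}\right)^{2}} = - \sqrt{100 - 75} = - \sqrt{25} = \left(-1\right) 5 = -5$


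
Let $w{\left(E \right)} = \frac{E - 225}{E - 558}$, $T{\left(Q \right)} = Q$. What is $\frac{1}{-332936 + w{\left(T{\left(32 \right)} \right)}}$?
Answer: $- \frac{526}{175124143} \approx -3.0036 \cdot 10^{-6}$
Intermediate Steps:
$w{\left(E \right)} = \frac{-225 + E}{-558 + E}$
$\frac{1}{-332936 + w{\left(T{\left(32 \right)} \right)}} = \frac{1}{-332936 + \frac{-225 + 32}{-558 + 32}} = \frac{1}{-332936 + \frac{1}{-526} \left(-193\right)} = \frac{1}{-332936 - - \frac{193}{526}} = \frac{1}{-332936 + \frac{193}{526}} = \frac{1}{- \frac{175124143}{526}} = - \frac{526}{175124143}$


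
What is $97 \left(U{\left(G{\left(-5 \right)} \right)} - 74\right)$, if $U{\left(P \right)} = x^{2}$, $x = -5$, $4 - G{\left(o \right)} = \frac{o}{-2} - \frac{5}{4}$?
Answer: $-4753$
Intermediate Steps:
$G{\left(o \right)} = \frac{21}{4} + \frac{o}{2}$ ($G{\left(o \right)} = 4 - \left(\frac{o}{-2} - \frac{5}{4}\right) = 4 - \left(o \left(- \frac{1}{2}\right) - \frac{5}{4}\right) = 4 - \left(- \frac{o}{2} - \frac{5}{4}\right) = 4 - \left(- \frac{5}{4} - \frac{o}{2}\right) = 4 + \left(\frac{5}{4} + \frac{o}{2}\right) = \frac{21}{4} + \frac{o}{2}$)
$U{\left(P \right)} = 25$ ($U{\left(P \right)} = \left(-5\right)^{2} = 25$)
$97 \left(U{\left(G{\left(-5 \right)} \right)} - 74\right) = 97 \left(25 - 74\right) = 97 \left(-49\right) = -4753$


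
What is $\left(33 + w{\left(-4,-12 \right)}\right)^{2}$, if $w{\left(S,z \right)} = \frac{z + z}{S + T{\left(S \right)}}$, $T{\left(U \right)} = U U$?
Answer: $961$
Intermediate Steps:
$T{\left(U \right)} = U^{2}$
$w{\left(S,z \right)} = \frac{2 z}{S + S^{2}}$ ($w{\left(S,z \right)} = \frac{z + z}{S + S^{2}} = \frac{2 z}{S + S^{2}}$)
$\left(33 + w{\left(-4,-12 \right)}\right)^{2} = \left(33 + 2 \left(-12\right) \frac{1}{-4} \frac{1}{1 - 4}\right)^{2} = \left(33 + 2 \left(-12\right) \left(- \frac{1}{4}\right) \frac{1}{-3}\right)^{2} = \left(33 + 2 \left(-12\right) \left(- \frac{1}{4}\right) \left(- \frac{1}{3}\right)\right)^{2} = \left(33 - 2\right)^{2} = 31^{2} = 961$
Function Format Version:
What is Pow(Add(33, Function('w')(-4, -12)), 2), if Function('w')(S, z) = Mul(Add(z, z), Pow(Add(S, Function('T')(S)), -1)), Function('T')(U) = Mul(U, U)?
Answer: 961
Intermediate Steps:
Function('T')(U) = Pow(U, 2)
Function('w')(S, z) = Mul(2, z, Pow(Add(S, Pow(S, 2)), -1)) (Function('w')(S, z) = Mul(Add(z, z), Pow(Add(S, Pow(S, 2)), -1)) = Mul(Mul(2, z), Pow(Add(S, Pow(S, 2)), -1)) = Mul(2, z, Pow(Add(S, Pow(S, 2)), -1)))
Pow(Add(33, Function('w')(-4, -12)), 2) = Pow(Add(33, Mul(2, -12, Pow(-4, -1), Pow(Add(1, -4), -1))), 2) = Pow(Add(33, Mul(2, -12, Rational(-1, 4), Pow(-3, -1))), 2) = Pow(Add(33, Mul(2, -12, Rational(-1, 4), Rational(-1, 3))), 2) = Pow(Add(33, -2), 2) = Pow(31, 2) = 961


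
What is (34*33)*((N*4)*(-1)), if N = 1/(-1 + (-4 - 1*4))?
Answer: 1496/3 ≈ 498.67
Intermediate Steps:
N = -1/9 (N = 1/(-1 + (-4 - 4)) = 1/(-1 - 8) = 1/(-9) = -1/9 ≈ -0.11111)
(34*33)*((N*4)*(-1)) = (34*33)*(-1/9*4*(-1)) = 1122*(-4/9*(-1)) = 1122*(4/9) = 1496/3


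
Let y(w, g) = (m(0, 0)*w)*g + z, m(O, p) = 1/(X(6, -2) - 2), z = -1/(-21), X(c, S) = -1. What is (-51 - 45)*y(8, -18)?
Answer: -32288/7 ≈ -4612.6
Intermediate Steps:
z = 1/21 (z = -1*(-1/21) = 1/21 ≈ 0.047619)
m(O, p) = -⅓ (m(O, p) = 1/(-1 - 2) = 1/(-3) = -⅓)
y(w, g) = 1/21 - g*w/3 (y(w, g) = (-w/3)*g + 1/21 = -g*w/3 + 1/21 = 1/21 - g*w/3)
(-51 - 45)*y(8, -18) = (-51 - 45)*(1/21 - ⅓*(-18)*8) = -96*(1/21 + 48) = -96*1009/21 = -32288/7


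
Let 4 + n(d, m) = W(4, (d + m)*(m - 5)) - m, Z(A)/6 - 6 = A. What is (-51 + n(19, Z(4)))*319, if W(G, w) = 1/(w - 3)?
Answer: -159285951/4342 ≈ -36685.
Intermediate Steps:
W(G, w) = 1/(-3 + w)
Z(A) = 36 + 6*A
n(d, m) = -4 + 1/(-3 + (-5 + m)*(d + m)) - m (n(d, m) = -4 + (1/(-3 + (d + m)*(m - 5)) - m) = -4 + (1/(-3 + (d + m)*(-5 + m)) - m) = -4 + (1/(-3 + (-5 + m)*(d + m)) - m) = -4 + 1/(-3 + (-5 + m)*(d + m)) - m)
(-51 + n(19, Z(4)))*319 = (-51 + (-4 - (36 + 6*4) - 1/(3 - (36 + 6*4)² + 5*19 + 5*(36 + 6*4) - 1*19*(36 + 6*4))))*319 = (-51 + (-4 - (36 + 24) - 1/(3 - (36 + 24)² + 95 + 5*(36 + 24) - 1*19*(36 + 24))))*319 = (-51 + (-4 - 1*60 - 1/(3 - 1*60² + 95 + 5*60 - 1*19*60)))*319 = (-51 + (-4 - 60 - 1/(3 - 1*3600 + 95 + 300 - 1140)))*319 = (-51 + (-4 - 60 - 1/(3 - 3600 + 95 + 300 - 1140)))*319 = (-51 + (-4 - 60 - 1/(-4342)))*319 = (-51 + (-4 - 60 - 1*(-1/4342)))*319 = (-51 + (-4 - 60 + 1/4342))*319 = (-51 - 277887/4342)*319 = -499329/4342*319 = -159285951/4342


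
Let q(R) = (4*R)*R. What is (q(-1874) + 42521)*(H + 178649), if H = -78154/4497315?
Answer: 754700016225868135/299821 ≈ 2.5172e+12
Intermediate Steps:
q(R) = 4*R²
H = -78154/4497315 (H = -78154*1/4497315 = -78154/4497315 ≈ -0.017378)
(q(-1874) + 42521)*(H + 178649) = (4*(-1874)² + 42521)*(-78154/4497315 + 178649) = (4*3511876 + 42521)*(803440749281/4497315) = (14047504 + 42521)*(803440749281/4497315) = 14090025*(803440749281/4497315) = 754700016225868135/299821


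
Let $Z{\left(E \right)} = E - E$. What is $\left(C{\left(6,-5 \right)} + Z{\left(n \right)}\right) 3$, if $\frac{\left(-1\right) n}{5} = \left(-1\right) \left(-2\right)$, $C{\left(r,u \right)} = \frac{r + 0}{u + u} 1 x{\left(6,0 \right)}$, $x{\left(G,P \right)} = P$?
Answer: $0$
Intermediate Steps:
$C{\left(r,u \right)} = 0$ ($C{\left(r,u \right)} = \frac{r + 0}{u + u} 1 \cdot 0 = \frac{r}{2 u} 1 \cdot 0 = \frac{r}{2 u} 0 = 0$)
$n = -10$ ($n = - 5 \left(\left(-1\right) \left(-2\right)\right) = \left(-5\right) 2 = -10$)
$Z{\left(E \right)} = 0$
$\left(C{\left(6,-5 \right)} + Z{\left(n \right)}\right) 3 = \left(0 + 0\right) 3 = 0 \cdot 3 = 0$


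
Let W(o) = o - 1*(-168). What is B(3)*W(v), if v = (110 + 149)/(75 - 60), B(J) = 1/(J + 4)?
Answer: 397/15 ≈ 26.467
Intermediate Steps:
B(J) = 1/(4 + J)
v = 259/15 ≈ 17.267
W(o) = 168 + o (W(o) = o + 168 = 168 + o)
B(3)*W(v) = (168 + 259/15)/(4 + 3) = (2779/15)/7 = (⅐)*(2779/15) = 397/15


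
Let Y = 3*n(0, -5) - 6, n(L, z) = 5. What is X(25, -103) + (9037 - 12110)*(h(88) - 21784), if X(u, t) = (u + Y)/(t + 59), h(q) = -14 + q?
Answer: 1467726243/22 ≈ 6.6715e+7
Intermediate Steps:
Y = 9 (Y = 3*5 - 6 = 15 - 6 = 9)
X(u, t) = (9 + u)/(59 + t) (X(u, t) = (u + 9)/(t + 59) = (9 + u)/(59 + t))
X(25, -103) + (9037 - 12110)*(h(88) - 21784) = (9 + 25)/(59 - 103) + (9037 - 12110)*((-14 + 88) - 21784) = 34/(-44) - 3073*(74 - 21784) = -1/44*34 - 3073*(-21710) = -17/22 + 66714830 = 1467726243/22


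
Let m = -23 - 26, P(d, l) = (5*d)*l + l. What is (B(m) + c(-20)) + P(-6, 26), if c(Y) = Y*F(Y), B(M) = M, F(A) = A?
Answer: -403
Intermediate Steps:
P(d, l) = l + 5*d*l (P(d, l) = 5*d*l + l = l + 5*d*l)
m = -49
c(Y) = Y² (c(Y) = Y*Y = Y²)
(B(m) + c(-20)) + P(-6, 26) = (-49 + (-20)²) + 26*(1 + 5*(-6)) = (-49 + 400) + 26*(1 - 30) = 351 + 26*(-29) = 351 - 754 = -403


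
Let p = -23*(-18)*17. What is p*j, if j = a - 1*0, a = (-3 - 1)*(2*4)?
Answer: -225216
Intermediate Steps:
a = -32 (a = -4*8 = -32)
p = 7038 (p = 414*17 = 7038)
j = -32 (j = -32 - 1*0 = -32 + 0 = -32)
p*j = 7038*(-32) = -225216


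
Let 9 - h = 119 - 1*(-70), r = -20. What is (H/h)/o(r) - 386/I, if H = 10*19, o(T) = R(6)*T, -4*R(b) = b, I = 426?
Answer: -36089/38340 ≈ -0.94129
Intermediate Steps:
R(b) = -b/4
o(T) = -3*T/2 (o(T) = (-1/4*6)*T = -3*T/2)
H = 190
h = -180 (h = 9 - (119 - 1*(-70)) = 9 - (119 + 70) = 9 - 1*189 = 9 - 189 = -180)
(H/h)/o(r) - 386/I = (190/(-180))/((-3/2*(-20))) - 386/426 = (190*(-1/180))/30 - 386*1/426 = -19/18*1/30 - 193/213 = -19/540 - 193/213 = -36089/38340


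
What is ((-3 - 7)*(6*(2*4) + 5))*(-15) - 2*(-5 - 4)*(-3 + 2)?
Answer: 7932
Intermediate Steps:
((-3 - 7)*(6*(2*4) + 5))*(-15) - 2*(-5 - 4)*(-3 + 2) = -10*(6*8 + 5)*(-15) - (-18)*(-1) = -10*(48 + 5)*(-15) - 2*9 = -10*53*(-15) - 18 = -530*(-15) - 18 = 7950 - 18 = 7932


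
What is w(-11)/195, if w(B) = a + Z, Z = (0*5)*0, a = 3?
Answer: 1/65 ≈ 0.015385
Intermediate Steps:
Z = 0 (Z = 0*0 = 0)
w(B) = 3 (w(B) = 3 + 0 = 3)
w(-11)/195 = 3/195 = 3*(1/195) = 1/65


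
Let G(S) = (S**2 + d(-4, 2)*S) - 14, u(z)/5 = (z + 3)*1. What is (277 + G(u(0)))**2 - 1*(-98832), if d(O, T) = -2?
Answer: 308596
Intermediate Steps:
u(z) = 15 + 5*z (u(z) = 5*((z + 3)*1) = 5*((3 + z)*1) = 5*(3 + z) = 15 + 5*z)
G(S) = -14 + S**2 - 2*S (G(S) = (S**2 - 2*S) - 14 = -14 + S**2 - 2*S)
(277 + G(u(0)))**2 - 1*(-98832) = (277 + (-14 + (15 + 5*0)**2 - 2*(15 + 5*0)))**2 - 1*(-98832) = (277 + (-14 + (15 + 0)**2 - 2*(15 + 0)))**2 + 98832 = (277 + (-14 + 15**2 - 2*15))**2 + 98832 = (277 + (-14 + 225 - 30))**2 + 98832 = (277 + 181)**2 + 98832 = 458**2 + 98832 = 209764 + 98832 = 308596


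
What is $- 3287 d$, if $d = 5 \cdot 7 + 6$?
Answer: $-134767$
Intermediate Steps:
$d = 41$ ($d = 35 + 6 = 41$)
$- 3287 d = \left(-3287\right) 41 = -134767$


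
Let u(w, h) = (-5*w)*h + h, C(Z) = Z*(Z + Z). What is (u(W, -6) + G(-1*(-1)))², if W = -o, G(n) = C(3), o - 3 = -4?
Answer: 1764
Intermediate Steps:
o = -1 (o = 3 - 4 = -1)
C(Z) = 2*Z² (C(Z) = Z*(2*Z) = 2*Z²)
G(n) = 18 (G(n) = 2*3² = 2*9 = 18)
W = 1 (W = -1*(-1) = 1)
u(w, h) = h - 5*h*w (u(w, h) = -5*h*w + h = h - 5*h*w)
(u(W, -6) + G(-1*(-1)))² = (-6*(1 - 5*1) + 18)² = (-6*(1 - 5) + 18)² = (-6*(-4) + 18)² = (24 + 18)² = 42² = 1764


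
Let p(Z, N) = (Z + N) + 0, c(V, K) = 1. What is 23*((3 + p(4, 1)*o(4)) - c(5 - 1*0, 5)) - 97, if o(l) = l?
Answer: 409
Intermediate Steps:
p(Z, N) = N + Z (p(Z, N) = (N + Z) + 0 = N + Z)
23*((3 + p(4, 1)*o(4)) - c(5 - 1*0, 5)) - 97 = 23*((3 + (1 + 4)*4) - 1*1) - 97 = 23*((3 + 5*4) - 1) - 97 = 23*((3 + 20) - 1) - 97 = 23*(23 - 1) - 97 = 23*22 - 97 = 506 - 97 = 409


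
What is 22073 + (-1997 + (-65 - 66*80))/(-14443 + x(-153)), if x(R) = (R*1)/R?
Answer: 159392804/7221 ≈ 22074.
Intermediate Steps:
x(R) = 1 (x(R) = R/R = 1)
22073 + (-1997 + (-65 - 66*80))/(-14443 + x(-153)) = 22073 + (-1997 + (-65 - 66*80))/(-14443 + 1) = 22073 + (-1997 + (-65 - 5280))/(-14442) = 22073 + (-1997 - 5345)*(-1/14442) = 22073 - 7342*(-1/14442) = 22073 + 3671/7221 = 159392804/7221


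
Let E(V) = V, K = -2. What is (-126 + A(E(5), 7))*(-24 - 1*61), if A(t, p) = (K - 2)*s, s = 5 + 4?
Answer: 13770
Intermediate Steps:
s = 9
A(t, p) = -36 (A(t, p) = (-2 - 2)*9 = -4*9 = -36)
(-126 + A(E(5), 7))*(-24 - 1*61) = (-126 - 36)*(-24 - 1*61) = -162*(-24 - 61) = -162*(-85) = 13770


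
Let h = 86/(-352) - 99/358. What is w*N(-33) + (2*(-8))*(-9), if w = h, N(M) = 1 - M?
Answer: 1989335/15752 ≈ 126.29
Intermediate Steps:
h = -16409/31504 (h = 86*(-1/352) - 99*1/358 = -43/176 - 99/358 = -16409/31504 ≈ -0.52085)
w = -16409/31504 ≈ -0.52085
w*N(-33) + (2*(-8))*(-9) = -16409*(1 - 1*(-33))/31504 + (2*(-8))*(-9) = -16409*(1 + 33)/31504 - 16*(-9) = -16409/31504*34 + 144 = -278953/15752 + 144 = 1989335/15752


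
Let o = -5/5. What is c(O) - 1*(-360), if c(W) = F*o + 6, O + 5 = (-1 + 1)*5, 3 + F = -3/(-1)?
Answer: 366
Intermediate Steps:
F = 0 (F = -3 - 3/(-1) = -3 - 3*(-1) = -3 + 3 = 0)
o = -1 (o = -5*1/5 = -1)
O = -5 (O = -5 + (-1 + 1)*5 = -5 + 0*5 = -5 + 0 = -5)
c(W) = 6 (c(W) = 0*(-1) + 6 = 0 + 6 = 6)
c(O) - 1*(-360) = 6 - 1*(-360) = 6 + 360 = 366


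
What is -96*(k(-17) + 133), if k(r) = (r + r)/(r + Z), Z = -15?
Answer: -12870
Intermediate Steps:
k(r) = 2*r/(-15 + r) (k(r) = (r + r)/(r - 15) = (2*r)/(-15 + r) = 2*r/(-15 + r))
-96*(k(-17) + 133) = -96*(2*(-17)/(-15 - 17) + 133) = -96*(2*(-17)/(-32) + 133) = -96*(2*(-17)*(-1/32) + 133) = -96*(17/16 + 133) = -96*2145/16 = -12870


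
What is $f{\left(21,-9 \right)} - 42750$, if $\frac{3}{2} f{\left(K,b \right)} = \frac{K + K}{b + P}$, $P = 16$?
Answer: $-42746$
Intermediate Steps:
$f{\left(K,b \right)} = \frac{4 K}{3 \left(16 + b\right)}$ ($f{\left(K,b \right)} = \frac{2 \frac{K + K}{b + 16}}{3} = \frac{2 \frac{2 K}{16 + b}}{3} = \frac{4 K}{3 \left(16 + b\right)}$)
$f{\left(21,-9 \right)} - 42750 = \frac{4}{3} \cdot 21 \frac{1}{16 - 9} - 42750 = \frac{4}{3} \cdot 21 \cdot \frac{1}{7} - 42750 = 4 - 42750 = -42746$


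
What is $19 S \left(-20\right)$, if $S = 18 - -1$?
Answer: $-7220$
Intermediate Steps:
$S = 19$ ($S = 18 + 1 = 19$)
$19 S \left(-20\right) = 19 \cdot 19 \left(-20\right) = 361 \left(-20\right) = -7220$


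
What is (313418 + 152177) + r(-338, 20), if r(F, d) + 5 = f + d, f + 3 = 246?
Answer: 465853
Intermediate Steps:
f = 243 (f = -3 + 246 = 243)
r(F, d) = 238 + d (r(F, d) = -5 + (243 + d) = 238 + d)
(313418 + 152177) + r(-338, 20) = (313418 + 152177) + (238 + 20) = 465595 + 258 = 465853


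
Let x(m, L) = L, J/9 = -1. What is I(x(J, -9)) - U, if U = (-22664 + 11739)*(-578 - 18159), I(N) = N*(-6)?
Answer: -204701671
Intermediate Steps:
J = -9 (J = 9*(-1) = -9)
I(N) = -6*N
U = 204701725 (U = -10925*(-18737) = 204701725)
I(x(J, -9)) - U = -6*(-9) - 1*204701725 = 54 - 204701725 = -204701671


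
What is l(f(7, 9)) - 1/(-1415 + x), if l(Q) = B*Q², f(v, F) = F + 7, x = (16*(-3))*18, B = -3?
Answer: -1750271/2279 ≈ -768.00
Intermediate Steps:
x = -864 (x = -48*18 = -864)
f(v, F) = 7 + F
l(Q) = -3*Q²
l(f(7, 9)) - 1/(-1415 + x) = -3*(7 + 9)² - 1/(-1415 - 864) = -3*16² - 1/(-2279) = -3*256 - 1*(-1/2279) = -768 + 1/2279 = -1750271/2279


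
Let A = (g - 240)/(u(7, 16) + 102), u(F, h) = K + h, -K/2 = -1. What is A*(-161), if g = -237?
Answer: 25599/40 ≈ 639.97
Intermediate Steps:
K = 2 (K = -2*(-1) = 2)
u(F, h) = 2 + h
A = -159/40 (A = (-237 - 240)/((2 + 16) + 102) = -477/(18 + 102) = -477/120 = -477*1/120 = -159/40 ≈ -3.9750)
A*(-161) = -159/40*(-161) = 25599/40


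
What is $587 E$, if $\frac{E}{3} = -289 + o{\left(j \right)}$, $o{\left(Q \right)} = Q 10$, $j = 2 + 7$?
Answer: $-350439$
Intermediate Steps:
$j = 9$
$o{\left(Q \right)} = 10 Q$
$E = -597$ ($E = 3 \left(-289 + 10 \cdot 9\right) = 3 \left(-289 + 90\right) = 3 \left(-199\right) = -597$)
$587 E = 587 \left(-597\right) = -350439$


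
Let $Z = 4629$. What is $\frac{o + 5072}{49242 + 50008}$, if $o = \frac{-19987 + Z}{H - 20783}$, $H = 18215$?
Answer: $\frac{6520127}{127437000} \approx 0.051164$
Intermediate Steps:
$o = \frac{7679}{1284}$ ($o = \frac{-19987 + 4629}{18215 - 20783} = - \frac{15358}{-2568} = \left(-15358\right) \left(- \frac{1}{2568}\right) = \frac{7679}{1284} \approx 5.9805$)
$\frac{o + 5072}{49242 + 50008} = \frac{\frac{7679}{1284} + 5072}{49242 + 50008} = \frac{6520127}{1284 \cdot 99250} = \frac{6520127}{1284} \cdot \frac{1}{99250} = \frac{6520127}{127437000}$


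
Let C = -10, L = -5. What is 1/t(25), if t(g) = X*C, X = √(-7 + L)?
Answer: I*√3/60 ≈ 0.028868*I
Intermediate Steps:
X = 2*I*√3 (X = √(-7 - 5) = √(-12) = 2*I*√3 ≈ 3.4641*I)
t(g) = -20*I*√3 (t(g) = (2*I*√3)*(-10) = -20*I*√3)
1/t(25) = 1/(-20*I*√3) = I*√3/60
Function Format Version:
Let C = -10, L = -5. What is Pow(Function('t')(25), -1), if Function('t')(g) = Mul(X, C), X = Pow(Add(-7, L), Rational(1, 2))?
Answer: Mul(Rational(1, 60), I, Pow(3, Rational(1, 2))) ≈ Mul(0.028868, I)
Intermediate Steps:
X = Mul(2, I, Pow(3, Rational(1, 2))) (X = Pow(Add(-7, -5), Rational(1, 2)) = Pow(-12, Rational(1, 2)) = Mul(2, I, Pow(3, Rational(1, 2))) ≈ Mul(3.4641, I))
Function('t')(g) = Mul(-20, I, Pow(3, Rational(1, 2))) (Function('t')(g) = Mul(Mul(2, I, Pow(3, Rational(1, 2))), -10) = Mul(-20, I, Pow(3, Rational(1, 2))))
Pow(Function('t')(25), -1) = Pow(Mul(-20, I, Pow(3, Rational(1, 2))), -1) = Mul(Rational(1, 60), I, Pow(3, Rational(1, 2)))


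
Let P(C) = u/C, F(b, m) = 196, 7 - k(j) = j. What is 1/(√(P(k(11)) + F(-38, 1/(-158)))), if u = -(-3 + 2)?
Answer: 2*√87/261 ≈ 0.071474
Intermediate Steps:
k(j) = 7 - j
u = 1 (u = -1*(-1) = 1)
P(C) = 1/C
1/(√(P(k(11)) + F(-38, 1/(-158)))) = 1/(√(1/(7 - 1*11) + 196)) = 1/(√(1/(7 - 11) + 196)) = 1/(√(1/(-4) + 196)) = 1/(√(-¼ + 196)) = 1/(√(783/4)) = 1/(3*√87/2) = 2*√87/261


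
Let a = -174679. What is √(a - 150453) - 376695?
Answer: -376695 + 2*I*√81283 ≈ -3.767e+5 + 570.2*I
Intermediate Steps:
√(a - 150453) - 376695 = √(-174679 - 150453) - 376695 = √(-325132) - 376695 = 2*I*√81283 - 376695 = -376695 + 2*I*√81283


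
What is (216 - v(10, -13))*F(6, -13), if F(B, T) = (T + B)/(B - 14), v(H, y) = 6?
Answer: 735/4 ≈ 183.75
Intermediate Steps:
F(B, T) = (B + T)/(-14 + B)
(216 - v(10, -13))*F(6, -13) = (216 - 1*6)*((6 - 13)/(-14 + 6)) = (216 - 6)*(-7/(-8)) = 210*(-⅛*(-7)) = 210*(7/8) = 735/4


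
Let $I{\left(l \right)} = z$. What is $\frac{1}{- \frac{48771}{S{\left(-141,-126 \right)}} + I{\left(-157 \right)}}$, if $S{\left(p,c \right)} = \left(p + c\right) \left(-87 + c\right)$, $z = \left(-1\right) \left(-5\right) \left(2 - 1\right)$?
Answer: $\frac{6319}{26176} \approx 0.2414$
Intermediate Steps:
$z = 5$ ($z = 5 \cdot 1 = 5$)
$S{\left(p,c \right)} = \left(-87 + c\right) \left(c + p\right)$ ($S{\left(p,c \right)} = \left(c + p\right) \left(-87 + c\right) = \left(-87 + c\right) \left(c + p\right)$)
$I{\left(l \right)} = 5$
$\frac{1}{- \frac{48771}{S{\left(-141,-126 \right)}} + I{\left(-157 \right)}} = \frac{1}{- \frac{48771}{\left(-126\right)^{2} - -10962 - -12267 - -17766} + 5} = \frac{1}{- \frac{48771}{15876 + 10962 + 12267 + 17766} + 5} = \frac{1}{- \frac{48771}{56871} + 5} = \frac{1}{\left(-48771\right) \frac{1}{56871} + 5} = \frac{1}{- \frac{5419}{6319} + 5} = \frac{1}{\frac{26176}{6319}} = \frac{6319}{26176}$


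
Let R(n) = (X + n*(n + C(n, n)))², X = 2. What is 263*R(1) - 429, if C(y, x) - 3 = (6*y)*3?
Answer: 151059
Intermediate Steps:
C(y, x) = 3 + 18*y (C(y, x) = 3 + (6*y)*3 = 3 + 18*y)
R(n) = (2 + n*(3 + 19*n))² (R(n) = (2 + n*(n + (3 + 18*n)))² = (2 + n*(3 + 19*n))²)
263*R(1) - 429 = 263*(2 + 3*1 + 19*1²)² - 429 = 263*(2 + 3 + 19*1)² - 429 = 263*(2 + 3 + 19)² - 429 = 263*24² - 429 = 263*576 - 429 = 151488 - 429 = 151059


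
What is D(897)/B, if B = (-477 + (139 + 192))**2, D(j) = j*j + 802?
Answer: 805411/21316 ≈ 37.784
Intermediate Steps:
D(j) = 802 + j**2 (D(j) = j**2 + 802 = 802 + j**2)
B = 21316 (B = (-477 + 331)**2 = (-146)**2 = 21316)
D(897)/B = (802 + 897**2)/21316 = (802 + 804609)*(1/21316) = 805411*(1/21316) = 805411/21316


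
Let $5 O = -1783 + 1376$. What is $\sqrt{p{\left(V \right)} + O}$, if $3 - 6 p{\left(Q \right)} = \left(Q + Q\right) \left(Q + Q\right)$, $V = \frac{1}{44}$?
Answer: $\frac{i \sqrt{35240190}}{660} \approx 8.9945 i$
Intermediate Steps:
$V = \frac{1}{44} \approx 0.022727$
$O = - \frac{407}{5}$ ($O = \frac{-1783 + 1376}{5} = \frac{1}{5} \left(-407\right) = - \frac{407}{5} \approx -81.4$)
$p{\left(Q \right)} = \frac{1}{2} - \frac{2 Q^{2}}{3}$ ($p{\left(Q \right)} = \frac{1}{2} - \frac{\left(Q + Q\right) \left(Q + Q\right)}{6} = \frac{1}{2} - \frac{2 Q 2 Q}{6} = \frac{1}{2} - \frac{4 Q^{2}}{6} = \frac{1}{2} - \frac{2 Q^{2}}{3}$)
$\sqrt{p{\left(V \right)} + O} = \sqrt{\left(\frac{1}{2} - \frac{2}{3 \cdot 1936}\right) - \frac{407}{5}} = \sqrt{\left(\frac{1}{2} - \frac{1}{2904}\right) - \frac{407}{5}} = \sqrt{\frac{1451}{2904} - \frac{407}{5}} = \sqrt{- \frac{1174673}{14520}} = \frac{i \sqrt{35240190}}{660}$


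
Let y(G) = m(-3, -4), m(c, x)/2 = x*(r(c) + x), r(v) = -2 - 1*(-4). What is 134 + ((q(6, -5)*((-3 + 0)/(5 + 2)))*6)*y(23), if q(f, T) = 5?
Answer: -502/7 ≈ -71.714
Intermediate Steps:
r(v) = 2 (r(v) = -2 + 4 = 2)
m(c, x) = 2*x*(2 + x) (m(c, x) = 2*(x*(2 + x)) = 2*x*(2 + x))
y(G) = 16 (y(G) = 2*(-4)*(2 - 4) = 2*(-4)*(-2) = 16)
134 + ((q(6, -5)*((-3 + 0)/(5 + 2)))*6)*y(23) = 134 + ((5*((-3 + 0)/(5 + 2)))*6)*16 = 134 + ((5*(-3/7))*6)*16 = 134 - 15/7*6*16 = 134 - 90/7*16 = 134 - 1440/7 = -502/7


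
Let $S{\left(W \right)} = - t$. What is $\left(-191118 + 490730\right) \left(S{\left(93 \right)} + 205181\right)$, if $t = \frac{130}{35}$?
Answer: $\frac{430315038492}{7} \approx 6.1474 \cdot 10^{10}$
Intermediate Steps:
$t = \frac{26}{7}$ ($t = 130 \cdot \frac{1}{35} = \frac{26}{7} \approx 3.7143$)
$S{\left(W \right)} = - \frac{26}{7}$ ($S{\left(W \right)} = \left(-1\right) \frac{26}{7} = - \frac{26}{7}$)
$\left(-191118 + 490730\right) \left(S{\left(93 \right)} + 205181\right) = \left(-191118 + 490730\right) \left(- \frac{26}{7} + 205181\right) = 299612 \cdot \frac{1436241}{7} = \frac{430315038492}{7}$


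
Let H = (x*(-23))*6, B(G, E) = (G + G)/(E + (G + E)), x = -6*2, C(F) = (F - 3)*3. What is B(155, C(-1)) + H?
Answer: 217246/131 ≈ 1658.4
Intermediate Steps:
C(F) = -9 + 3*F (C(F) = (-3 + F)*3 = -9 + 3*F)
x = -12
B(G, E) = 2*G/(G + 2*E) (B(G, E) = (2*G)/(E + (E + G)) = (2*G)/(G + 2*E) = 2*G/(G + 2*E))
H = 1656 (H = -12*(-23)*6 = 276*6 = 1656)
B(155, C(-1)) + H = 2*155/(155 + 2*(-9 + 3*(-1))) + 1656 = 2*155/(155 + 2*(-9 - 3)) + 1656 = 2*155/(155 + 2*(-12)) + 1656 = 2*155/(155 - 24) + 1656 = 2*155/131 + 1656 = 2*155*(1/131) + 1656 = 310/131 + 1656 = 217246/131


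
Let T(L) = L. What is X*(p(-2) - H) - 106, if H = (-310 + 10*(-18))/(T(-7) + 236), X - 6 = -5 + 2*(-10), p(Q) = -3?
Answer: -20531/229 ≈ -89.655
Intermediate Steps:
X = -19 (X = 6 + (-5 + 2*(-10)) = 6 + (-5 - 20) = 6 - 25 = -19)
H = -490/229 (H = (-310 + 10*(-18))/(-7 + 236) = (-310 - 180)/229 = -490*1/229 = -490/229 ≈ -2.1397)
X*(p(-2) - H) - 106 = -19*(-3 - 1*(-490/229)) - 106 = -19*(-3 + 490/229) - 106 = -19*(-197/229) - 106 = 3743/229 - 106 = -20531/229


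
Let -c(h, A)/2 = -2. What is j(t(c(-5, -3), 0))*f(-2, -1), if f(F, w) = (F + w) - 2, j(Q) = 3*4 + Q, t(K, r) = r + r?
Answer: -60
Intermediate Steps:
c(h, A) = 4 (c(h, A) = -2*(-2) = 4)
t(K, r) = 2*r
j(Q) = 12 + Q
f(F, w) = -2 + F + w
j(t(c(-5, -3), 0))*f(-2, -1) = (12 + 2*0)*(-2 - 2 - 1) = (12 + 0)*(-5) = 12*(-5) = -60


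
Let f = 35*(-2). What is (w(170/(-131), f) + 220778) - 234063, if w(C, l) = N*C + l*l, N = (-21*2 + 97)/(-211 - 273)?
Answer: -24165145/2882 ≈ -8384.8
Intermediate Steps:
N = -5/44 (N = (-42 + 97)/(-484) = 55*(-1/484) = -5/44 ≈ -0.11364)
f = -70
w(C, l) = l**2 - 5*C/44 (w(C, l) = -5*C/44 + l*l = -5*C/44 + l**2 = l**2 - 5*C/44)
(w(170/(-131), f) + 220778) - 234063 = (((-70)**2 - 425/(22*(-131))) + 220778) - 234063 = ((4900 - 425*(-1)/(22*131)) + 220778) - 234063 = ((4900 - 5/44*(-170/131)) + 220778) - 234063 = ((4900 + 425/2882) + 220778) - 234063 = (14122225/2882 + 220778) - 234063 = 650404421/2882 - 234063 = -24165145/2882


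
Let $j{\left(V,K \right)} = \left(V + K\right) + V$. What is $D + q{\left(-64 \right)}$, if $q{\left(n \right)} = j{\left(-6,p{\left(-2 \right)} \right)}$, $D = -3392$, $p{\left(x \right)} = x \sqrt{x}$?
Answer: $-3404 - 2 i \sqrt{2} \approx -3404.0 - 2.8284 i$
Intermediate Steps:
$p{\left(x \right)} = x^{\frac{3}{2}}$
$j{\left(V,K \right)} = K + 2 V$ ($j{\left(V,K \right)} = \left(K + V\right) + V = K + 2 V$)
$q{\left(n \right)} = -12 - 2 i \sqrt{2}$ ($q{\left(n \right)} = \left(-2\right)^{\frac{3}{2}} + 2 \left(-6\right) = - 2 i \sqrt{2} - 12 = -12 - 2 i \sqrt{2}$)
$D + q{\left(-64 \right)} = -3392 - \left(12 + 2 i \sqrt{2}\right) = -3404 - 2 i \sqrt{2}$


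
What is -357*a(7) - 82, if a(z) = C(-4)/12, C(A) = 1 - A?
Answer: -923/4 ≈ -230.75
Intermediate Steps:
a(z) = 5/12 (a(z) = (1 - 1*(-4))/12 = (1 + 4)*(1/12) = 5*(1/12) = 5/12)
-357*a(7) - 82 = -357*5/12 - 82 = -595/4 - 82 = -923/4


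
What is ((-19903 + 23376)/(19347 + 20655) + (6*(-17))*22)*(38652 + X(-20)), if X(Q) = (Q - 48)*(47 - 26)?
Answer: -556877337060/6667 ≈ -8.3527e+7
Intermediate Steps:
X(Q) = -1008 + 21*Q (X(Q) = (-48 + Q)*21 = -1008 + 21*Q)
((-19903 + 23376)/(19347 + 20655) + (6*(-17))*22)*(38652 + X(-20)) = ((-19903 + 23376)/(19347 + 20655) + (6*(-17))*22)*(38652 + (-1008 + 21*(-20))) = (3473/40002 - 102*22)*(38652 + (-1008 - 420)) = (3473*(1/40002) - 2244)*(38652 - 1428) = (3473/40002 - 2244)*37224 = -89761015/40002*37224 = -556877337060/6667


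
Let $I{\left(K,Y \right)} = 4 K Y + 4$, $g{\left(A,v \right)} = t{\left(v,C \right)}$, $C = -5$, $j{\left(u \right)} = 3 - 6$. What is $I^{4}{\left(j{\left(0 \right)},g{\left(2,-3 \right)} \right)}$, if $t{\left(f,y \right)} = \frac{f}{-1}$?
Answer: $1048576$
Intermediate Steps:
$j{\left(u \right)} = -3$ ($j{\left(u \right)} = 3 - 6 = -3$)
$t{\left(f,y \right)} = - f$ ($t{\left(f,y \right)} = f \left(-1\right) = - f$)
$g{\left(A,v \right)} = - v$
$I{\left(K,Y \right)} = 4 + 4 K Y$ ($I{\left(K,Y \right)} = 4 K Y + 4 = 4 + 4 K Y$)
$I^{4}{\left(j{\left(0 \right)},g{\left(2,-3 \right)} \right)} = \left(4 + 4 \left(-3\right) \left(\left(-1\right) \left(-3\right)\right)\right)^{4} = \left(4 + 4 \left(-3\right) 3\right)^{4} = \left(4 - 36\right)^{4} = \left(-32\right)^{4} = 1048576$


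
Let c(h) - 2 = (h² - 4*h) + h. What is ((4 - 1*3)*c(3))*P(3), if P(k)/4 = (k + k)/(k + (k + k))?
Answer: 16/3 ≈ 5.3333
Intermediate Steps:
c(h) = 2 + h² - 3*h (c(h) = 2 + ((h² - 4*h) + h) = 2 + (h² - 3*h) = 2 + h² - 3*h)
P(k) = 8/3 (P(k) = 4*((k + k)/(k + (k + k))) = 4*((2*k)/(k + 2*k)) = 4*((2*k)/((3*k))) = 4*((2*k)*(1/(3*k))) = 4*(⅔) = 8/3)
((4 - 1*3)*c(3))*P(3) = ((4 - 1*3)*(2 + 3² - 3*3))*(8/3) = ((4 - 3)*(2 + 9 - 9))*(8/3) = (1*2)*(8/3) = 2*(8/3) = 16/3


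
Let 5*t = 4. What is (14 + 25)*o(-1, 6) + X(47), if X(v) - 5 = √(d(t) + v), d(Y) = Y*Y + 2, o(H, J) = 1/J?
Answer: 23/2 + √1241/5 ≈ 18.546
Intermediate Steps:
t = ⅘ (t = (⅕)*4 = ⅘ ≈ 0.80000)
d(Y) = 2 + Y² (d(Y) = Y² + 2 = 2 + Y²)
X(v) = 5 + √(66/25 + v) (X(v) = 5 + √((2 + (⅘)²) + v) = 5 + √((2 + 16/25) + v) = 5 + √(66/25 + v))
(14 + 25)*o(-1, 6) + X(47) = (14 + 25)/6 + (5 + √(66 + 25*47)/5) = 39*(⅙) + (5 + √(66 + 1175)/5) = 13/2 + (5 + √1241/5) = 23/2 + √1241/5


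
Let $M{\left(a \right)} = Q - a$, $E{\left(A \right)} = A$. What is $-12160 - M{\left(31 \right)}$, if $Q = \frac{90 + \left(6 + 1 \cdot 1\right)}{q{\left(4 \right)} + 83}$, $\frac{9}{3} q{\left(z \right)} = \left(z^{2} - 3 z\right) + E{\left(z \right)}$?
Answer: $- \frac{3117444}{257} \approx -12130.0$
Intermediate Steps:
$q{\left(z \right)} = - \frac{2 z}{3} + \frac{z^{2}}{3}$ ($q{\left(z \right)} = \frac{\left(z^{2} - 3 z\right) + z}{3} = \frac{z^{2} - 2 z}{3} = - \frac{2 z}{3} + \frac{z^{2}}{3}$)
$Q = \frac{291}{257}$ ($Q = \frac{90 + \left(6 + 1 \cdot 1\right)}{\frac{1}{3} \cdot 4 \left(-2 + 4\right) + 83} = \frac{90 + \left(6 + 1\right)}{\frac{1}{3} \cdot 4 \cdot 2 + 83} = \frac{90 + 7}{\frac{8}{3} + 83} = \frac{97}{\frac{257}{3}} = 97 \cdot \frac{3}{257} = \frac{291}{257} \approx 1.1323$)
$M{\left(a \right)} = \frac{291}{257} - a$
$-12160 - M{\left(31 \right)} = -12160 - \left(\frac{291}{257} - 31\right) = -12160 - - \frac{7676}{257} = -12160 + \frac{7676}{257} = - \frac{3117444}{257}$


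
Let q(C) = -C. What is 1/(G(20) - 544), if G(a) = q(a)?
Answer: -1/564 ≈ -0.0017731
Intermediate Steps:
G(a) = -a
1/(G(20) - 544) = 1/(-1*20 - 544) = 1/(-20 - 544) = 1/(-564) = -1/564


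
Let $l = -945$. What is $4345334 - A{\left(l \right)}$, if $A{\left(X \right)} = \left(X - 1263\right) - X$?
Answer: $4346597$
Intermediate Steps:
$A{\left(X \right)} = -1263$ ($A{\left(X \right)} = \left(-1263 + X\right) - X = -1263$)
$4345334 - A{\left(l \right)} = 4345334 - -1263 = 4345334 + 1263 = 4346597$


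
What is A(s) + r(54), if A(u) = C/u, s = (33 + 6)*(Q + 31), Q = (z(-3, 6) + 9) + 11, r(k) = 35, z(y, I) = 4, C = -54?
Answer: 25007/715 ≈ 34.975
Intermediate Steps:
Q = 24 (Q = (4 + 9) + 11 = 13 + 11 = 24)
s = 2145 (s = (33 + 6)*(24 + 31) = 39*55 = 2145)
A(u) = -54/u
A(s) + r(54) = -54/2145 + 35 = -54*1/2145 + 35 = -18/715 + 35 = 25007/715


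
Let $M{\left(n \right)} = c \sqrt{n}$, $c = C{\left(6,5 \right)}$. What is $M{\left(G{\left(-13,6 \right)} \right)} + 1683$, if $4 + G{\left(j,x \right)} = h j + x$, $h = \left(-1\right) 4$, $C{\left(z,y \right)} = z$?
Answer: $1683 + 18 \sqrt{6} \approx 1727.1$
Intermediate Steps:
$h = -4$
$c = 6$
$G{\left(j,x \right)} = -4 + x - 4 j$ ($G{\left(j,x \right)} = -4 - \left(- x + 4 j\right) = -4 + x - 4 j$)
$M{\left(n \right)} = 6 \sqrt{n}$
$M{\left(G{\left(-13,6 \right)} \right)} + 1683 = 6 \sqrt{-4 + 6 - -52} + 1683 = 6 \sqrt{-4 + 6 + 52} + 1683 = 6 \sqrt{54} + 1683 = 6 \cdot 3 \sqrt{6} + 1683 = 18 \sqrt{6} + 1683 = 1683 + 18 \sqrt{6}$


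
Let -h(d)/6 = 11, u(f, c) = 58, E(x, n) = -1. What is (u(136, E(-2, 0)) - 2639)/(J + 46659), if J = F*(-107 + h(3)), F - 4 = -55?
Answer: -2581/55482 ≈ -0.046520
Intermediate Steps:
F = -51 (F = 4 - 55 = -51)
h(d) = -66 (h(d) = -6*11 = -66)
J = 8823 (J = -51*(-107 - 66) = -51*(-173) = 8823)
(u(136, E(-2, 0)) - 2639)/(J + 46659) = (58 - 2639)/(8823 + 46659) = -2581/55482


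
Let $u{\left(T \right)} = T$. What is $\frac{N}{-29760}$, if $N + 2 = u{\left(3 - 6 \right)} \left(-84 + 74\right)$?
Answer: $- \frac{7}{7440} \approx -0.00094086$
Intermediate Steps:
$N = 28$ ($N = -2 + \left(3 - 6\right) \left(-84 + 74\right) = -2 + \left(3 - 6\right) \left(-10\right) = -2 - -30 = -2 + 30 = 28$)
$\frac{N}{-29760} = \frac{28}{-29760} = 28 \left(- \frac{1}{29760}\right) = - \frac{7}{7440}$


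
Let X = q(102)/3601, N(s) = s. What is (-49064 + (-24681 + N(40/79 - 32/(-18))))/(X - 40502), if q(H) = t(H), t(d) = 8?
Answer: 188804286671/103697710434 ≈ 1.8207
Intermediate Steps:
q(H) = 8
X = 8/3601 ≈ 0.0022216
(-49064 + (-24681 + N(40/79 - 32/(-18))))/(X - 40502) = (-49064 + (-24681 + (40/79 - 32/(-18))))/(8/3601 - 40502) = (-49064 + (-24681 + (40*(1/79) - 32*(-1/18))))/(-145847694/3601) = (-49064 + (-24681 + (40/79 + 16/9)))*(-3601/145847694) = (-49064 + (-24681 + 1624/711))*(-3601/145847694) = (-49064 - 17546567/711)*(-3601/145847694) = -52431071/711*(-3601/145847694) = 188804286671/103697710434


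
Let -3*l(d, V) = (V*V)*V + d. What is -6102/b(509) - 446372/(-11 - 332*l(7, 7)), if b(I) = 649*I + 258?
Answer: -443419261518/38404694033 ≈ -11.546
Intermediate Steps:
l(d, V) = -d/3 - V³/3 (l(d, V) = -((V*V)*V + d)/3 = -(V²*V + d)/3 = -(V³ + d)/3 = -(d + V³)/3 = -d/3 - V³/3)
b(I) = 258 + 649*I
-6102/b(509) - 446372/(-11 - 332*l(7, 7)) = -6102/(258 + 649*509) - 446372/(-11 - 332*(-⅓*7 - ⅓*7³)) = -6102/(258 + 330341) - 446372/(-11 - 332*(-7/3 - ⅓*343)) = -6102/330599 - 446372/(-11 - 332*(-7/3 - 343/3)) = -6102*1/330599 - 446372/(-11 - 332*(-350/3)) = -6102/330599 - 446372/(-11 + 116200/3) = -6102/330599 - 446372/116167/3 = -6102/330599 - 446372*3/116167 = -6102/330599 - 1339116/116167 = -443419261518/38404694033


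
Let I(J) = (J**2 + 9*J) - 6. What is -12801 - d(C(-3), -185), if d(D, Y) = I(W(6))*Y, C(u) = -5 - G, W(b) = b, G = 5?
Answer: 2739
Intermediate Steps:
I(J) = -6 + J**2 + 9*J
C(u) = -10 (C(u) = -5 - 1*5 = -5 - 5 = -10)
d(D, Y) = 84*Y (d(D, Y) = (-6 + 6**2 + 9*6)*Y = (-6 + 36 + 54)*Y = 84*Y)
-12801 - d(C(-3), -185) = -12801 - 84*(-185) = -12801 - 1*(-15540) = -12801 + 15540 = 2739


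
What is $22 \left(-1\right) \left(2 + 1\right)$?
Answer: $-66$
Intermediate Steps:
$22 \left(-1\right) \left(2 + 1\right) = \left(-22\right) 3 = -66$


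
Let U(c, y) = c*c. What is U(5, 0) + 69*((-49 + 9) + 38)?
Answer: -113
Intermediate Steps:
U(c, y) = c²
U(5, 0) + 69*((-49 + 9) + 38) = 5² + 69*((-49 + 9) + 38) = 25 + 69*(-40 + 38) = 25 + 69*(-2) = 25 - 138 = -113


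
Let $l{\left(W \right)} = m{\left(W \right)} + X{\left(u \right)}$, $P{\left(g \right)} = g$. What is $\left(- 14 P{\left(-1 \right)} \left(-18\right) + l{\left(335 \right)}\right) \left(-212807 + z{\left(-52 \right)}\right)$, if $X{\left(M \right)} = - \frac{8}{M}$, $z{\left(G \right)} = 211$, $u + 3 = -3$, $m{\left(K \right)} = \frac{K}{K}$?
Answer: $\frac{159234404}{3} \approx 5.3078 \cdot 10^{7}$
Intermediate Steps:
$m{\left(K \right)} = 1$
$u = -6$ ($u = -3 - 3 = -6$)
$l{\left(W \right)} = \frac{7}{3}$ ($l{\left(W \right)} = 1 - \frac{8}{-6} = 1 - - \frac{4}{3} = 1 + \frac{4}{3} = \frac{7}{3}$)
$\left(- 14 P{\left(-1 \right)} \left(-18\right) + l{\left(335 \right)}\right) \left(-212807 + z{\left(-52 \right)}\right) = \left(\left(-14\right) \left(-1\right) \left(-18\right) + \frac{7}{3}\right) \left(-212807 + 211\right) = \left(14 \left(-18\right) + \frac{7}{3}\right) \left(-212596\right) = \left(-252 + \frac{7}{3}\right) \left(-212596\right) = \left(- \frac{749}{3}\right) \left(-212596\right) = \frac{159234404}{3}$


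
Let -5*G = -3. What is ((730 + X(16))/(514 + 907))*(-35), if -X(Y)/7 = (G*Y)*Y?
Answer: 1726/203 ≈ 8.5025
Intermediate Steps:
G = ⅗ (G = -⅕*(-3) = ⅗ ≈ 0.60000)
X(Y) = -21*Y²/5 (X(Y) = -7*3*Y/5*Y = -21*Y²/5)
((730 + X(16))/(514 + 907))*(-35) = ((730 - 21/5*16²)/(514 + 907))*(-35) = ((730 - 21/5*256)/1421)*(-35) = ((730 - 5376/5)*(1/1421))*(-35) = -1726/5*1/1421*(-35) = -1726/7105*(-35) = 1726/203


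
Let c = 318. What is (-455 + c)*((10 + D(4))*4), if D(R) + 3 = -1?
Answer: -3288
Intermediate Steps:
D(R) = -4 (D(R) = -3 - 1 = -4)
(-455 + c)*((10 + D(4))*4) = (-455 + 318)*((10 - 4)*4) = -822*4 = -137*24 = -3288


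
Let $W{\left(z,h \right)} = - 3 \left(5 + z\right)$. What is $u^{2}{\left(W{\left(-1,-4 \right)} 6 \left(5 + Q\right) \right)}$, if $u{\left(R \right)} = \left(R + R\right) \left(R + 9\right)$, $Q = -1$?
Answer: $25825775616$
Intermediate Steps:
$W{\left(z,h \right)} = -15 - 3 z$
$u{\left(R \right)} = 2 R \left(9 + R\right)$
$u^{2}{\left(W{\left(-1,-4 \right)} 6 \left(5 + Q\right) \right)} = \left(2 \left(-15 - -3\right) 6 \left(5 - 1\right) \left(9 + \left(-15 - -3\right) 6 \left(5 - 1\right)\right)\right)^{2} = \left(2 \left(-15 + 3\right) 6 \cdot 4 \left(9 + \left(-15 + 3\right) 6 \cdot 4\right)\right)^{2} = \left(2 \left(\left(-12\right) 24\right) \left(9 - 288\right)\right)^{2} = \left(2 \left(-288\right) \left(9 - 288\right)\right)^{2} = \left(2 \left(-288\right) \left(-279\right)\right)^{2} = 160704^{2} = 25825775616$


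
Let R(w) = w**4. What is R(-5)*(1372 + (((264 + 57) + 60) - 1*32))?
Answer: 1075625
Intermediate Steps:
R(-5)*(1372 + (((264 + 57) + 60) - 1*32)) = (-5)**4*(1372 + (((264 + 57) + 60) - 1*32)) = 625*(1372 + ((321 + 60) - 32)) = 625*(1372 + (381 - 32)) = 625*(1372 + 349) = 625*1721 = 1075625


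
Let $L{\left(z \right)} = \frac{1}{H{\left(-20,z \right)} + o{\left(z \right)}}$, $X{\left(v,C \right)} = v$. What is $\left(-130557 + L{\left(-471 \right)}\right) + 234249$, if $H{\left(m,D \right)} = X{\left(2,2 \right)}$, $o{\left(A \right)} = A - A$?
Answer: $\frac{207385}{2} \approx 1.0369 \cdot 10^{5}$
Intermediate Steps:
$o{\left(A \right)} = 0$
$H{\left(m,D \right)} = 2$
$L{\left(z \right)} = \frac{1}{2}$ ($L{\left(z \right)} = \frac{1}{2 + 0} = \frac{1}{2}$)
$\left(-130557 + L{\left(-471 \right)}\right) + 234249 = \left(-130557 + \frac{1}{2}\right) + 234249 = - \frac{261113}{2} + 234249 = \frac{207385}{2}$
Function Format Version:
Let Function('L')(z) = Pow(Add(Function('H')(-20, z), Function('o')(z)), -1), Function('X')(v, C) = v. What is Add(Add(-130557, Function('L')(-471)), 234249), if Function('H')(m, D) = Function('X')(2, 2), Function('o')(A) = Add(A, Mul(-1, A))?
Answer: Rational(207385, 2) ≈ 1.0369e+5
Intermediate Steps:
Function('o')(A) = 0
Function('H')(m, D) = 2
Function('L')(z) = Rational(1, 2) (Function('L')(z) = Pow(Add(2, 0), -1) = Pow(2, -1) = Rational(1, 2))
Add(Add(-130557, Function('L')(-471)), 234249) = Add(Add(-130557, Rational(1, 2)), 234249) = Add(Rational(-261113, 2), 234249) = Rational(207385, 2)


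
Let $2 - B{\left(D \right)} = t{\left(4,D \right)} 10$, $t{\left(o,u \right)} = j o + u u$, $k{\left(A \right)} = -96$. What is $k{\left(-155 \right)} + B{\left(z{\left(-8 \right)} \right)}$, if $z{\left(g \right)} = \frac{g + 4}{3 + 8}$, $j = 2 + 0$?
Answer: $- \frac{21214}{121} \approx -175.32$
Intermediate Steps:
$j = 2$
$t{\left(o,u \right)} = u^{2} + 2 o$ ($t{\left(o,u \right)} = 2 o + u u = 2 o + u^{2} = u^{2} + 2 o$)
$z{\left(g \right)} = \frac{4}{11} + \frac{g}{11}$ ($z{\left(g \right)} = \frac{4 + g}{11} = \left(4 + g\right) \frac{1}{11} = \frac{4}{11} + \frac{g}{11}$)
$B{\left(D \right)} = -78 - 10 D^{2}$ ($B{\left(D \right)} = 2 - \left(D^{2} + 2 \cdot 4\right) 10 = 2 - \left(D^{2} + 8\right) 10 = 2 - \left(8 + D^{2}\right) 10 = 2 - \left(80 + 10 D^{2}\right) = -78 - 10 D^{2}$)
$k{\left(-155 \right)} + B{\left(z{\left(-8 \right)} \right)} = -96 - \left(78 + 10 \left(\frac{4}{11} + \frac{1}{11} \left(-8\right)\right)^{2}\right) = -96 - \left(78 + 10 \left(\frac{4}{11} - \frac{8}{11}\right)^{2}\right) = -96 - \left(78 + 10 \left(- \frac{4}{11}\right)^{2}\right) = -96 - \frac{9598}{121} = - \frac{21214}{121}$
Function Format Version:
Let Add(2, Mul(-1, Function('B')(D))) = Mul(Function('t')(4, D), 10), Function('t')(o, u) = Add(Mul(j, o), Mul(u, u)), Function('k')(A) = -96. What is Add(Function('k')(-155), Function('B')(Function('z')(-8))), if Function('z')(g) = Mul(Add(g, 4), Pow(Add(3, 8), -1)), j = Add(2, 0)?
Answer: Rational(-21214, 121) ≈ -175.32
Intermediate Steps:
j = 2
Function('t')(o, u) = Add(Pow(u, 2), Mul(2, o)) (Function('t')(o, u) = Add(Mul(2, o), Mul(u, u)) = Add(Mul(2, o), Pow(u, 2)) = Add(Pow(u, 2), Mul(2, o)))
Function('z')(g) = Add(Rational(4, 11), Mul(Rational(1, 11), g)) (Function('z')(g) = Mul(Add(4, g), Pow(11, -1)) = Mul(Add(4, g), Rational(1, 11)) = Add(Rational(4, 11), Mul(Rational(1, 11), g)))
Function('B')(D) = Add(-78, Mul(-10, Pow(D, 2))) (Function('B')(D) = Add(2, Mul(-1, Mul(Add(Pow(D, 2), Mul(2, 4)), 10))) = Add(2, Mul(-1, Mul(Add(Pow(D, 2), 8), 10))) = Add(2, Mul(-1, Mul(Add(8, Pow(D, 2)), 10))) = Add(2, Mul(-1, Add(80, Mul(10, Pow(D, 2))))) = Add(2, Add(-80, Mul(-10, Pow(D, 2)))) = Add(-78, Mul(-10, Pow(D, 2))))
Add(Function('k')(-155), Function('B')(Function('z')(-8))) = Add(-96, Add(-78, Mul(-10, Pow(Add(Rational(4, 11), Mul(Rational(1, 11), -8)), 2)))) = Add(-96, Add(-78, Mul(-10, Pow(Add(Rational(4, 11), Rational(-8, 11)), 2)))) = Add(-96, Add(-78, Mul(-10, Pow(Rational(-4, 11), 2)))) = Add(-96, Add(-78, Mul(-10, Rational(16, 121)))) = Add(-96, Add(-78, Rational(-160, 121))) = Add(-96, Rational(-9598, 121)) = Rational(-21214, 121)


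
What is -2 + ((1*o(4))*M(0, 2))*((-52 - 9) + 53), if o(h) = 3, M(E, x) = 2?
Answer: -50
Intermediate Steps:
-2 + ((1*o(4))*M(0, 2))*((-52 - 9) + 53) = -2 + ((1*3)*2)*((-52 - 9) + 53) = -2 + (3*2)*(-61 + 53) = -2 + 6*(-8) = -2 - 48 = -50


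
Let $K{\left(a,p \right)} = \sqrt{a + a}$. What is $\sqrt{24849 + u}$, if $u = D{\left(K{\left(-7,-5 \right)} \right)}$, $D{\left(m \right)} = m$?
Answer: $\sqrt{24849 + i \sqrt{14}} \approx 157.64 + 0.012 i$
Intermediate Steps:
$K{\left(a,p \right)} = \sqrt{2} \sqrt{a}$ ($K{\left(a,p \right)} = \sqrt{2 a} = \sqrt{2} \sqrt{a}$)
$u = i \sqrt{14}$ ($u = \sqrt{2} \sqrt{-7} = \sqrt{2} i \sqrt{7} = i \sqrt{14} \approx 3.7417 i$)
$\sqrt{24849 + u} = \sqrt{24849 + i \sqrt{14}}$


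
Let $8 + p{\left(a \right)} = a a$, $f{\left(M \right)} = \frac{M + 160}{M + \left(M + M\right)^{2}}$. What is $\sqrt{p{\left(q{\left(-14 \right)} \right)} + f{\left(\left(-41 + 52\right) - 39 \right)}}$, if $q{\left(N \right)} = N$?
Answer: $\frac{\sqrt{12614077}}{259} \approx 13.713$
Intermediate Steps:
$f{\left(M \right)} = \frac{160 + M}{M + 4 M^{2}}$ ($f{\left(M \right)} = \frac{160 + M}{M + \left(2 M\right)^{2}} = \frac{160 + M}{M + 4 M^{2}}$)
$p{\left(a \right)} = -8 + a^{2}$ ($p{\left(a \right)} = -8 + a a = -8 + a^{2}$)
$\sqrt{p{\left(q{\left(-14 \right)} \right)} + f{\left(\left(-41 + 52\right) - 39 \right)}} = \sqrt{\left(-8 + \left(-14\right)^{2}\right) + \frac{160 + \left(\left(-41 + 52\right) - 39\right)}{\left(\left(-41 + 52\right) - 39\right) \left(1 + 4 \left(\left(-41 + 52\right) - 39\right)\right)}} = \sqrt{\left(-8 + 196\right) + \frac{160 + \left(11 - 39\right)}{\left(11 - 39\right) \left(1 + 4 \left(11 - 39\right)\right)}} = \sqrt{188 + \frac{160 - 28}{\left(-28\right) \left(1 + 4 \left(-28\right)\right)}} = \sqrt{188 - \frac{1}{28} \frac{1}{1 - 112} \cdot 132} = \sqrt{188 - \frac{1}{28} \frac{1}{-111} \cdot 132} = \sqrt{188 - \left(- \frac{1}{3108}\right) 132} = \sqrt{188 + \frac{11}{259}} = \sqrt{\frac{48703}{259}} = \frac{\sqrt{12614077}}{259}$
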